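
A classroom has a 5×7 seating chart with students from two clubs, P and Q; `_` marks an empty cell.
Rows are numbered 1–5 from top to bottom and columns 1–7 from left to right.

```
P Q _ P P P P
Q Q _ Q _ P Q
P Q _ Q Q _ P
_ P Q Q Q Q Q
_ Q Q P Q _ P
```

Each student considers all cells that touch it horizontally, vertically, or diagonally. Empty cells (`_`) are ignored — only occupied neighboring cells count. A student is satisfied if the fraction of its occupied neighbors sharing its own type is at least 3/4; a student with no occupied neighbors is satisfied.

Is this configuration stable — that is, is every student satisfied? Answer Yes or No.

(1,1)P 0/3 unhappy
(1,2)Q 2/3 unhappy
(1,4)P 1/2 unhappy
(1,5)P 3/4 ok
(1,6)P 3/4 ok
(1,7)P 2/3 unhappy
(2,1)Q 3/5 unhappy
(2,2)Q 3/5 unhappy
(2,4)Q 2/4 unhappy
(2,6)P 4/6 unhappy
(2,7)Q 0/4 unhappy
(3,1)P 1/4 unhappy
(3,2)Q 3/5 unhappy
(3,4)Q 5/5 ok
(3,5)Q 5/6 ok
(3,7)P 1/4 unhappy
(4,2)P 1/5 unhappy
(4,3)Q 5/7 unhappy
(4,4)Q 6/7 ok
(4,5)Q 5/6 ok
(4,6)Q 4/6 unhappy
(4,7)Q 1/3 unhappy
(5,2)Q 2/3 unhappy
(5,3)Q 3/5 unhappy
(5,4)P 0/5 unhappy
(5,5)Q 3/4 ok
(5,7)P 0/2 unhappy
For instance (1,1) has only 0/3 same-type neighbors, below 3/4.

No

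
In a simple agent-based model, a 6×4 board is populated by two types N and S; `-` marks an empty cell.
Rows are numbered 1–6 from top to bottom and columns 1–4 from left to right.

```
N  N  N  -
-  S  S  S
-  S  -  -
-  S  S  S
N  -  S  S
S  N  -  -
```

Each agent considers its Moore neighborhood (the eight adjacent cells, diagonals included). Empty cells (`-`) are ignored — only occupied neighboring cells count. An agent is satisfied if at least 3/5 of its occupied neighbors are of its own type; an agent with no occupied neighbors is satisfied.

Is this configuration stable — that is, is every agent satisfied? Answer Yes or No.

No

Row 1: (1,1)N 1/2 not · (1,2)N 2/4 not · (1,3)N 1/4 not
Row 2: (2,2)S 2/5 not · (2,3)S 3/5 satisfied · (2,4)S 1/2 not
Row 3: (3,2)S 4/4 satisfied
Row 4: (4,2)S 3/4 satisfied · (4,3)S 5/5 satisfied · (4,4)S 3/3 satisfied
Row 5: (5,1)N 1/3 not · (5,3)S 4/5 satisfied · (5,4)S 3/3 satisfied
Row 6: (6,1)S 0/2 not · (6,2)N 1/3 not
For instance (1,1) has only 1/2 same-type neighbors, below 3/5.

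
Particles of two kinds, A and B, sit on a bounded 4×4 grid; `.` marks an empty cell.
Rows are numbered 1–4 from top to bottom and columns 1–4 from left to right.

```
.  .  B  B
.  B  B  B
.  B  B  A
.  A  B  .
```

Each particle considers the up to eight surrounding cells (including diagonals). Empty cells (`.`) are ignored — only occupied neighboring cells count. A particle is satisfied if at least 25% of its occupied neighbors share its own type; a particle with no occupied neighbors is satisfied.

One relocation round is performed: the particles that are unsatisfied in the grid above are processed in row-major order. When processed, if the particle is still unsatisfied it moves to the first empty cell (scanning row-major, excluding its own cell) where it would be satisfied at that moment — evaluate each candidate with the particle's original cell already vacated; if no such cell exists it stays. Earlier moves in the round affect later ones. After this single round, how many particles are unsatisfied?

0

Initially unsatisfied (in order): (3,4), (4,2).
  (3,4) → (3,1).
  (4,2): now satisfied by earlier moves; stays.
Resulting grid:
. . B B
. B B B
A B B .
. A B .
All satisfied now.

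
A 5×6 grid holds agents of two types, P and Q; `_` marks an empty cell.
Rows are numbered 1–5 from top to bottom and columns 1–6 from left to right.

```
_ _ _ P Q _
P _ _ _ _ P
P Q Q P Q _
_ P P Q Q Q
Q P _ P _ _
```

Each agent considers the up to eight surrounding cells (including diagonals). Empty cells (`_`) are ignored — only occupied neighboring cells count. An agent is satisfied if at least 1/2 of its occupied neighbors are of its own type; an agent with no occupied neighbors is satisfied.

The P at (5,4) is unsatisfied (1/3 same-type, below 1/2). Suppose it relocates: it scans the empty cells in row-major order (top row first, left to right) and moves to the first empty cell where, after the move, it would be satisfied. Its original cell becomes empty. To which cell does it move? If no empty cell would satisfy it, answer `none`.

(1,1)

Vacating (5,4). Empty cells in order:
  (1,1): 1/1 same-type → satisfied — stop here.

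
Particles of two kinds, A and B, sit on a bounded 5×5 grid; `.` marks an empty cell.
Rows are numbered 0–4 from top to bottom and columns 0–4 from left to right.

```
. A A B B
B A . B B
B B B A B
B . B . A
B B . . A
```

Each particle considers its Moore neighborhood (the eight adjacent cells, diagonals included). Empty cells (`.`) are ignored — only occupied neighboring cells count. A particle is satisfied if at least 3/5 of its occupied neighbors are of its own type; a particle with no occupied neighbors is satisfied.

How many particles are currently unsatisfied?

5

(0,1)A 2/3 satisfied
(0,2)A 2/4 not
(0,3)B 3/4 satisfied
(0,4)B 3/3 satisfied
(1,0)B 2/4 not
(1,1)A 2/6 not
(1,3)B 5/7 satisfied
(1,4)B 4/5 satisfied
(2,0)B 3/4 satisfied
(2,1)B 5/6 satisfied
(2,2)B 3/5 satisfied
(2,3)A 1/6 not
(2,4)B 2/4 not
(3,0)B 4/4 satisfied
(3,2)B 3/4 satisfied
(3,4)A 2/3 satisfied
(4,0)B 2/2 satisfied
(4,1)B 3/3 satisfied
(4,4)A 1/1 satisfied
Unsatisfied: (0,2), (1,0), (1,1), (2,3), (2,4) — 5 in total.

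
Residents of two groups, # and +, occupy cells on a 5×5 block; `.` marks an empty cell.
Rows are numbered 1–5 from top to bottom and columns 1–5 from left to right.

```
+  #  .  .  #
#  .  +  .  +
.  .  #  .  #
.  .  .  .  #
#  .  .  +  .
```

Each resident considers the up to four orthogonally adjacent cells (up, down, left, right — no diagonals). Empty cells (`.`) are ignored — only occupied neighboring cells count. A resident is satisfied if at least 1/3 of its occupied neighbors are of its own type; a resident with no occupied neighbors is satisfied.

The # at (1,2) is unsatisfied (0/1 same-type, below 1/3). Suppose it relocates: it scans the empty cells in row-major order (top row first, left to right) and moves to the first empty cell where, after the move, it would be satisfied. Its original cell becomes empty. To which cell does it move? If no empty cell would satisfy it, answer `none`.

Vacating (1,2). Empty cells in order:
  (1,3): 0/1 same-type → still unsatisfied.
  (1,4): 1/1 same-type → satisfied — stop here.

(1,4)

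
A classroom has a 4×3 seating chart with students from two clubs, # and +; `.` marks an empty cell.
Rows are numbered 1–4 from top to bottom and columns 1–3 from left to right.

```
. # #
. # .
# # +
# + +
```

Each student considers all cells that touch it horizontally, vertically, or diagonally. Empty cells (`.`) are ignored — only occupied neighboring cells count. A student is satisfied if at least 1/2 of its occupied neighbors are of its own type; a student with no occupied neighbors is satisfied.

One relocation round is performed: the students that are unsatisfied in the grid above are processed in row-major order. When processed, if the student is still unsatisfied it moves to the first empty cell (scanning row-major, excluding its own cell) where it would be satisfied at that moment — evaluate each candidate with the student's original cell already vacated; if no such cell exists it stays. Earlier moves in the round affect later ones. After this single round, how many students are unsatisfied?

1

Initially unsatisfied (in order): (4,2).
  (4,2): no empty cell satisfies it; stays.
Resulting grid:
. # #
. # .
# # +
# + +
Unsatisfied now: (4,2).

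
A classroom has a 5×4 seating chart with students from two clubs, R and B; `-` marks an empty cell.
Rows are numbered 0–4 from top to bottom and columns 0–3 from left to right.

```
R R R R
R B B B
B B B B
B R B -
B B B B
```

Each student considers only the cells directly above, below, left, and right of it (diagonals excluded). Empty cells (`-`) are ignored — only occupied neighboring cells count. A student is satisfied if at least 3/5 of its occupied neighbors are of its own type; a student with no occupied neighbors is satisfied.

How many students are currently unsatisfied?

4

Row 0: (0,0)R 2/2 ✓ · (0,1)R 2/3 ✓ · (0,2)R 2/3 ✓ · (0,3)R 1/2 ✗
Row 1: (1,0)R 1/3 ✗ · (1,1)B 2/4 ✗ · (1,2)B 3/4 ✓ · (1,3)B 2/3 ✓
Row 2: (2,0)B 2/3 ✓ · (2,1)B 3/4 ✓ · (2,2)B 4/4 ✓ · (2,3)B 2/2 ✓
Row 3: (3,0)B 2/3 ✓ · (3,1)R 0/4 ✗ · (3,2)B 2/3 ✓
Row 4: (4,0)B 2/2 ✓ · (4,1)B 2/3 ✓ · (4,2)B 3/3 ✓ · (4,3)B 1/1 ✓
Unsatisfied: (0,3), (1,0), (1,1), (3,1) — 4 in total.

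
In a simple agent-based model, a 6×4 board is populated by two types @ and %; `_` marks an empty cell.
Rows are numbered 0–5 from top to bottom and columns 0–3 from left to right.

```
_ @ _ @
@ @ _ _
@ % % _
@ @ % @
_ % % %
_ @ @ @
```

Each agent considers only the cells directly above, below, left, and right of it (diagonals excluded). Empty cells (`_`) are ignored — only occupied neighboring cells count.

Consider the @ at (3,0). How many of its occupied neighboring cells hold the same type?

Occupied neighbors of (3,0): (2,0)=@, (3,1)=@.
Same type (@): 2 of 2.

2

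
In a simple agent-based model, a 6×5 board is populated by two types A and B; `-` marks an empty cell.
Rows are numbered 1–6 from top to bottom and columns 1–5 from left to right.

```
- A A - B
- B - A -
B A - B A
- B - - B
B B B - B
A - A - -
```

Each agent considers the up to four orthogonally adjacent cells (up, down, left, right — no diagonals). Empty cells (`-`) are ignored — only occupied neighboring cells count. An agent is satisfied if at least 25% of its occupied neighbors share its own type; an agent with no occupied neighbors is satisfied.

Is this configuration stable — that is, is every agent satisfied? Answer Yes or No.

No

Row 1: (1,2)A 1/2 ✓ · (1,3)A 1/1 ✓ · (1,5)B 0/0 ✓
Row 2: (2,2)B 0/2 ✗ · (2,4)A 0/1 ✗
Row 3: (3,1)B 0/1 ✗ · (3,2)A 0/3 ✗ · (3,4)B 0/2 ✗ · (3,5)A 0/2 ✗
Row 4: (4,2)B 1/2 ✓ · (4,5)B 1/2 ✓
Row 5: (5,1)B 1/2 ✓ · (5,2)B 3/3 ✓ · (5,3)B 1/2 ✓ · (5,5)B 1/1 ✓
Row 6: (6,1)A 0/1 ✗ · (6,3)A 0/1 ✗
For instance (2,2) has only 0/2 same-type neighbors, below 1/4.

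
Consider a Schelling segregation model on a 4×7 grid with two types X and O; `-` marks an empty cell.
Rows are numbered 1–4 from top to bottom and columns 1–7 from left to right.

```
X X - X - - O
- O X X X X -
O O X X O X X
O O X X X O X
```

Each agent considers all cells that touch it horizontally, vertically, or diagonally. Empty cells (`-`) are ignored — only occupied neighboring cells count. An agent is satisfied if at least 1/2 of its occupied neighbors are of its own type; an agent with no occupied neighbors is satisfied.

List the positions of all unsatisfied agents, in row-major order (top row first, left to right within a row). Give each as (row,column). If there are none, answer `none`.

(1,7), (2,2), (3,5), (4,6)

(1,1)X 1/2 ✓
(1,2)X 2/3 ✓
(1,4)X 3/3 ✓
(1,7)O 0/1 ✗
(2,2)O 2/6 ✗
(2,3)X 5/7 ✓
(2,4)X 5/6 ✓
(2,5)X 5/6 ✓
(2,6)X 3/5 ✓
(3,1)O 4/4 ✓
(3,2)O 4/7 ✓
(3,3)X 5/8 ✓
(3,4)X 7/8 ✓
(3,5)O 1/8 ✗
(3,6)X 5/7 ✓
(3,7)X 3/4 ✓
(4,1)O 3/3 ✓
(4,2)O 3/5 ✓
(4,3)X 3/5 ✓
(4,4)X 4/5 ✓
(4,5)X 3/5 ✓
(4,6)O 1/5 ✗
(4,7)X 2/3 ✓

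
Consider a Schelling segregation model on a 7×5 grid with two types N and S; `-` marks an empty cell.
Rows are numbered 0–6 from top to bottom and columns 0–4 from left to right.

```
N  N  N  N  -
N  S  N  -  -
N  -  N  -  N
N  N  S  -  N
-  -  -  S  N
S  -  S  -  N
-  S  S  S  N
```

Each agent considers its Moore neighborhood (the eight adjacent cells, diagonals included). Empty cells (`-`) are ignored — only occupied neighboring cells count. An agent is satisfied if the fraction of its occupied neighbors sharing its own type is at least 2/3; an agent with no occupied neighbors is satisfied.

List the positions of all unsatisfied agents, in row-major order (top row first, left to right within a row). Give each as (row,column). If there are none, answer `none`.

Row 0: (0,0)N 2/3 ✓ · (0,1)N 4/5 ✓ · (0,2)N 3/4 ✓ · (0,3)N 2/2 ✓
Row 1: (1,0)N 3/4 ✓ · (1,1)S 0/7 ✗ · (1,2)N 4/5 ✓
Row 2: (2,0)N 3/4 ✓ · (2,2)N 2/4 ✗ · (2,4)N 1/1 ✓
Row 3: (3,0)N 2/2 ✓ · (3,1)N 3/4 ✓ · (3,2)S 1/3 ✗ · (3,4)N 2/3 ✓
Row 4: (4,3)S 2/5 ✗ · (4,4)N 2/3 ✓
Row 5: (5,0)S 1/1 ✓ · (5,2)S 4/4 ✓ · (5,4)N 2/4 ✗
Row 6: (6,1)S 3/3 ✓ · (6,2)S 3/3 ✓ · (6,3)S 2/4 ✗ · (6,4)N 1/2 ✗

(1,1), (2,2), (3,2), (4,3), (5,4), (6,3), (6,4)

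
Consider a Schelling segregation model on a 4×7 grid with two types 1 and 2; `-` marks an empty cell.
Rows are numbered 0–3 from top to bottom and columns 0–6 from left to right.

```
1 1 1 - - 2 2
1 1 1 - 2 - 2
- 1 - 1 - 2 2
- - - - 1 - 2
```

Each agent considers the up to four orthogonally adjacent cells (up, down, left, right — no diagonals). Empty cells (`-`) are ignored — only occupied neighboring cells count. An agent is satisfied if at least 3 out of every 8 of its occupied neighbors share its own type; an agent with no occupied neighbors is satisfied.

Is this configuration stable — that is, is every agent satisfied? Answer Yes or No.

Yes

(0,0)1 2/2 satisfied
(0,1)1 3/3 satisfied
(0,2)1 2/2 satisfied
(0,5)2 1/1 satisfied
(0,6)2 2/2 satisfied
(1,0)1 2/2 satisfied
(1,1)1 4/4 satisfied
(1,2)1 2/2 satisfied
(1,4)2 0/0 satisfied
(1,6)2 2/2 satisfied
(2,1)1 1/1 satisfied
(2,3)1 0/0 satisfied
(2,5)2 1/1 satisfied
(2,6)2 3/3 satisfied
(3,4)1 0/0 satisfied
(3,6)2 1/1 satisfied
All meet the threshold, so the configuration is stable.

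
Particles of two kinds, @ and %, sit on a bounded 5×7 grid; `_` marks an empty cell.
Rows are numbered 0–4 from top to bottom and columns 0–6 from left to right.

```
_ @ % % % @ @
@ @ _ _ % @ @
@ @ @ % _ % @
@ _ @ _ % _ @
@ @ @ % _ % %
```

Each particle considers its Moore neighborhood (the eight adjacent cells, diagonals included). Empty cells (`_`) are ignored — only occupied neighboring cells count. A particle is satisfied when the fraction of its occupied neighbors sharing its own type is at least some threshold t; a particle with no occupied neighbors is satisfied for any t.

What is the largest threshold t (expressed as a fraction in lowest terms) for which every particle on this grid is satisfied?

1/4

(0,1)@ 2/3
(0,2)% 1/3
(0,3)% 3/3
(0,4)% 2/4
(0,5)@ 3/5
(0,6)@ 3/3
(1,0)@ 4/4
(1,1)@ 5/6
(1,4)% 4/6
(1,5)@ 4/7
(1,6)@ 4/5
(2,0)@ 4/4
(2,1)@ 6/6
(2,2)@ 3/4
(2,3)% 2/4
(2,5)% 2/6
(2,6)@ 3/4
(3,0)@ 4/4
(3,2)@ 4/6
(3,4)% 4/4
(3,6)@ 1/4
(4,0)@ 2/2
(4,1)@ 4/4
(4,2)@ 2/3
(4,3)% 1/3
(4,5)% 2/3
(4,6)% 1/2
The smallest same-type fraction is 1/4 at (3,6), which reduces to 1/4. Any threshold above that leaves this particle unsatisfied.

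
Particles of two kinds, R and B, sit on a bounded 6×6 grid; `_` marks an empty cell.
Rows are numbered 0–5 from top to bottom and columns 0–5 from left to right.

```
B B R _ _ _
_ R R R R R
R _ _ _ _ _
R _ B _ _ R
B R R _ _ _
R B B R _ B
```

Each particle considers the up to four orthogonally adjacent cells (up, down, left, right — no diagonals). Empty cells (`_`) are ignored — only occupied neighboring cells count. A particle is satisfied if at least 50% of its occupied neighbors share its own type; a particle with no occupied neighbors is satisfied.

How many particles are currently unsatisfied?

(0,0)B 1/1 satisfied
(0,1)B 1/3 not
(0,2)R 1/2 satisfied
(1,1)R 1/2 satisfied
(1,2)R 3/3 satisfied
(1,3)R 2/2 satisfied
(1,4)R 2/2 satisfied
(1,5)R 1/1 satisfied
(2,0)R 1/1 satisfied
(3,0)R 1/2 satisfied
(3,2)B 0/1 not
(3,5)R 0/0 satisfied
(4,0)B 0/3 not
(4,1)R 1/3 not
(4,2)R 1/3 not
(5,0)R 0/2 not
(5,1)B 1/3 not
(5,2)B 1/3 not
(5,3)R 0/1 not
(5,5)B 0/0 satisfied
Unsatisfied: (0,1), (3,2), (4,0), (4,1), (4,2), (5,0), (5,1), (5,2), (5,3) — 9 in total.

9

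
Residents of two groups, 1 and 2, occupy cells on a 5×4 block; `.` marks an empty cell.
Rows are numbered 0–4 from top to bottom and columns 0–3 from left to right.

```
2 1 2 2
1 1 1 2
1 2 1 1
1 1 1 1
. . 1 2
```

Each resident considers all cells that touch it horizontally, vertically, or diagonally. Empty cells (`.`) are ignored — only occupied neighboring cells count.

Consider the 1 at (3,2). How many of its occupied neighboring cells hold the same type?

5

Occupied neighbors of (3,2): (2,1)=2, (2,2)=1, (2,3)=1, (3,1)=1, (3,3)=1, (4,2)=1, (4,3)=2.
Same type (1): 5 of 7.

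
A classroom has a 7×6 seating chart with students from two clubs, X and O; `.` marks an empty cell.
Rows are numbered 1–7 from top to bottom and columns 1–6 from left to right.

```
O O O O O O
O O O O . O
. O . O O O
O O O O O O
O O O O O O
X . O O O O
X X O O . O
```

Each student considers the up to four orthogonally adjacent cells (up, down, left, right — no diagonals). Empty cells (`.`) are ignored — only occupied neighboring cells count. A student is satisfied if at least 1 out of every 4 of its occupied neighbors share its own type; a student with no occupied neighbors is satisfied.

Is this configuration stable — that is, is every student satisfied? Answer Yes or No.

(1,1)O 2/2 satisfied
(1,2)O 3/3 satisfied
(1,3)O 3/3 satisfied
(1,4)O 3/3 satisfied
(1,5)O 2/2 satisfied
(1,6)O 2/2 satisfied
(2,1)O 2/2 satisfied
(2,2)O 4/4 satisfied
(2,3)O 3/3 satisfied
(2,4)O 3/3 satisfied
(2,6)O 2/2 satisfied
(3,2)O 2/2 satisfied
(3,4)O 3/3 satisfied
(3,5)O 3/3 satisfied
(3,6)O 3/3 satisfied
(4,1)O 2/2 satisfied
(4,2)O 4/4 satisfied
(4,3)O 3/3 satisfied
(4,4)O 4/4 satisfied
(4,5)O 4/4 satisfied
(4,6)O 3/3 satisfied
(5,1)O 2/3 satisfied
(5,2)O 3/3 satisfied
(5,3)O 4/4 satisfied
(5,4)O 4/4 satisfied
(5,5)O 4/4 satisfied
(5,6)O 3/3 satisfied
(6,1)X 1/2 satisfied
(6,3)O 3/3 satisfied
(6,4)O 4/4 satisfied
(6,5)O 3/3 satisfied
(6,6)O 3/3 satisfied
(7,1)X 2/2 satisfied
(7,2)X 1/2 satisfied
(7,3)O 2/3 satisfied
(7,4)O 2/2 satisfied
(7,6)O 1/1 satisfied
All meet the threshold, so the configuration is stable.

Yes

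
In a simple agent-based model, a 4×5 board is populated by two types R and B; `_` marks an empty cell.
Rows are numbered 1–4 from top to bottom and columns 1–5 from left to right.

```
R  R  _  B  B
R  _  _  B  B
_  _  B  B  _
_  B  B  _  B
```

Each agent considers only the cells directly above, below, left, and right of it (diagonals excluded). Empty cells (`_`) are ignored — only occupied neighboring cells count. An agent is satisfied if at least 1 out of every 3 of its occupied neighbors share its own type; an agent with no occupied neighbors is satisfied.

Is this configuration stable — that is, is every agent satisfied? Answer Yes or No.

Yes

(1,1)R 2/2 satisfied
(1,2)R 1/1 satisfied
(1,4)B 2/2 satisfied
(1,5)B 2/2 satisfied
(2,1)R 1/1 satisfied
(2,4)B 3/3 satisfied
(2,5)B 2/2 satisfied
(3,3)B 2/2 satisfied
(3,4)B 2/2 satisfied
(4,2)B 1/1 satisfied
(4,3)B 2/2 satisfied
(4,5)B 0/0 satisfied
All meet the threshold, so the configuration is stable.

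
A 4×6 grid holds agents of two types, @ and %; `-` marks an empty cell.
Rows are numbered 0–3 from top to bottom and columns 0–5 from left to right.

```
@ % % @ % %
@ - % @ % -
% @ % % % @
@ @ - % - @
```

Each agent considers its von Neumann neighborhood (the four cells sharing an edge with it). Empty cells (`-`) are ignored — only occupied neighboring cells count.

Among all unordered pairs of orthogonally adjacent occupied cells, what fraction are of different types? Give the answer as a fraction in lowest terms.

11/25

Scan each occupied cell's neighbors to the right and below so each pair is counted once.
Row 0: @(0,0)–%(0,1)≠ @(0,0)–@(1,0)= %(0,1)–%(0,2)= %(0,2)–@(0,3)≠ %(0,2)–%(1,2)= @(0,3)–%(0,4)≠ @(0,3)–@(1,3)= %(0,4)–%(0,5)= %(0,4)–%(1,4)=  → 3/9 unlike.
Row 1: @(1,0)–%(2,0)≠ %(1,2)–@(1,3)≠ %(1,2)–%(2,2)= @(1,3)–%(1,4)≠ @(1,3)–%(2,3)≠ %(1,4)–%(2,4)=  → 4/6 unlike.
Row 2: %(2,0)–@(2,1)≠ %(2,0)–@(3,0)≠ @(2,1)–%(2,2)≠ @(2,1)–@(3,1)= %(2,2)–%(2,3)= %(2,3)–%(2,4)= %(2,3)–%(3,3)= %(2,4)–@(2,5)≠ @(2,5)–@(3,5)=  → 4/9 unlike.
Row 3: @(3,0)–@(3,1)=  → 0/1 unlike.
Total adjacent occupied pairs: 25; unlike-type pairs: 11.
11/25 is already in lowest terms.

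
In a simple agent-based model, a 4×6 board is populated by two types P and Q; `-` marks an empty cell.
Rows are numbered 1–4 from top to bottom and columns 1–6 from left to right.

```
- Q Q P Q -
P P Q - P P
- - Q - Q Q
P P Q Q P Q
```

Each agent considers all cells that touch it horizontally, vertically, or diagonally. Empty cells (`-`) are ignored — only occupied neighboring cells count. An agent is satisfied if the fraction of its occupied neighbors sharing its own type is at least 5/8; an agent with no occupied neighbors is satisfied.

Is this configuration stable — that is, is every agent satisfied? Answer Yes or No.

No

Row 1: (1,2)Q 2/4 ✗ · (1,3)Q 2/4 ✗ · (1,4)P 1/4 ✗ · (1,5)Q 0/3 ✗
Row 2: (2,1)P 1/2 ✗ · (2,2)P 1/5 ✗ · (2,3)Q 3/5 ✗ · (2,5)P 2/5 ✗ · (2,6)P 1/4 ✗
Row 3: (3,3)Q 3/5 ✗ · (3,5)Q 3/6 ✗ · (3,6)Q 2/5 ✗
Row 4: (4,1)P 1/1 ✓ · (4,2)P 1/3 ✗ · (4,3)Q 2/3 ✓ · (4,4)Q 3/4 ✓ · (4,5)P 0/4 ✗ · (4,6)Q 2/3 ✓
For instance (1,2) has only 2/4 same-type neighbors, below 5/8.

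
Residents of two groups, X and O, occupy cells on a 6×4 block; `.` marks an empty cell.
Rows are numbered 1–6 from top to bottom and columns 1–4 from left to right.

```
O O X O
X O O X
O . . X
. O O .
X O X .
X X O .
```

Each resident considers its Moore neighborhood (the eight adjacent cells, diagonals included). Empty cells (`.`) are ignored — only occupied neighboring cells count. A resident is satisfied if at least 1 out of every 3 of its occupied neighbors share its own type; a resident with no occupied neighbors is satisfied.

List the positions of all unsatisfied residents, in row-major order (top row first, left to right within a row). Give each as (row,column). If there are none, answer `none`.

(1,3), (2,1), (5,3)

(1,1)O 2/3 ok
(1,2)O 3/5 ok
(1,3)X 1/5 unhappy
(1,4)O 1/3 ok
(2,1)X 0/4 unhappy
(2,2)O 4/6 ok
(2,3)O 3/6 ok
(2,4)X 2/4 ok
(3,1)O 2/3 ok
(3,4)X 1/3 ok
(4,2)O 3/5 ok
(4,3)O 2/4 ok
(5,1)X 2/4 ok
(5,2)O 3/7 ok
(5,3)X 1/5 unhappy
(6,1)X 2/3 ok
(6,2)X 3/5 ok
(6,3)O 1/3 ok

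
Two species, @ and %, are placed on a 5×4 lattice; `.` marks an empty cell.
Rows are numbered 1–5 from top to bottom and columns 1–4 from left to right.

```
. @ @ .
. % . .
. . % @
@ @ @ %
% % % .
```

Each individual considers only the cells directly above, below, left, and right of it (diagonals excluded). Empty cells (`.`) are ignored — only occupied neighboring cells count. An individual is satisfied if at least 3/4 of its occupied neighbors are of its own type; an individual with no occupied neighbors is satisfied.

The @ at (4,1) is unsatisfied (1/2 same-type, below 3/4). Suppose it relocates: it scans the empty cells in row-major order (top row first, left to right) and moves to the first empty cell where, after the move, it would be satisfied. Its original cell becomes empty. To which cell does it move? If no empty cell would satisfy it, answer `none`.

Vacating (4,1). Empty cells in order:
  (1,1): 1/1 same-type → satisfied — stop here.

(1,1)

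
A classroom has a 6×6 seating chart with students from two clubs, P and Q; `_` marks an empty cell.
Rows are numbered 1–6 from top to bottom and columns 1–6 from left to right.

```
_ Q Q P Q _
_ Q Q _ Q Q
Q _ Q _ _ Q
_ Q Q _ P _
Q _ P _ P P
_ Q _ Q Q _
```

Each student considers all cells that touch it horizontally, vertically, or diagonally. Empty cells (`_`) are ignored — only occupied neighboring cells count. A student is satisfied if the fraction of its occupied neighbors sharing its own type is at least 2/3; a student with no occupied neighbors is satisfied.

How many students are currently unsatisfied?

6

Row 1: (1,2)Q 3/3 ok · (1,3)Q 3/4 ok · (1,4)P 0/4 unhappy · (1,5)Q 2/3 ok
Row 2: (2,2)Q 5/5 ok · (2,3)Q 4/5 ok · (2,5)Q 3/4 ok · (2,6)Q 3/3 ok
Row 3: (3,1)Q 2/2 ok · (3,3)Q 4/4 ok · (3,6)Q 2/3 ok
Row 4: (4,2)Q 4/5 ok · (4,3)Q 2/3 ok · (4,5)P 2/3 ok
Row 5: (5,1)Q 2/2 ok · (5,3)P 0/4 unhappy · (5,5)P 2/4 unhappy · (5,6)P 2/3 ok
Row 6: (6,2)Q 1/2 unhappy · (6,4)Q 1/3 unhappy · (6,5)Q 1/3 unhappy
Unsatisfied: (1,4), (5,3), (5,5), (6,2), (6,4), (6,5) — 6 in total.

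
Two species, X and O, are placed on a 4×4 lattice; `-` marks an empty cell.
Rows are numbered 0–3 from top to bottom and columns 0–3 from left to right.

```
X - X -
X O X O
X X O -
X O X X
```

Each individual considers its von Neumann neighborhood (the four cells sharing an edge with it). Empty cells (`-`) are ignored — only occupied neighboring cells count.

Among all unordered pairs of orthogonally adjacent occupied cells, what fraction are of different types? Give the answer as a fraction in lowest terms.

5/8

Scan each occupied cell's neighbors to the right and below so each pair is counted once.
From row 0: 0 unlike of 2 pairs (running 0/2).
From row 1: 5 unlike of 6 pairs (running 5/8).
From row 2: 3 unlike of 5 pairs (running 8/13).
From row 3: 2 unlike of 3 pairs (running 10/16).
Total adjacent occupied pairs: 16; unlike-type pairs: 10.
10/16 reduces to 5/8.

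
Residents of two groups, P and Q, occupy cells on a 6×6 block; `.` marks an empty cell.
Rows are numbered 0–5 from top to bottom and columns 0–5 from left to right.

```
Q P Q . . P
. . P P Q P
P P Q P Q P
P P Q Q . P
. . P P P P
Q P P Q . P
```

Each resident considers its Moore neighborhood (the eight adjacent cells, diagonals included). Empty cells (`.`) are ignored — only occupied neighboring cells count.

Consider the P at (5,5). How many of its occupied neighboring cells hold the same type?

2

Occupied neighbors of (5,5): (4,4)=P, (4,5)=P.
Same type (P): 2 of 2.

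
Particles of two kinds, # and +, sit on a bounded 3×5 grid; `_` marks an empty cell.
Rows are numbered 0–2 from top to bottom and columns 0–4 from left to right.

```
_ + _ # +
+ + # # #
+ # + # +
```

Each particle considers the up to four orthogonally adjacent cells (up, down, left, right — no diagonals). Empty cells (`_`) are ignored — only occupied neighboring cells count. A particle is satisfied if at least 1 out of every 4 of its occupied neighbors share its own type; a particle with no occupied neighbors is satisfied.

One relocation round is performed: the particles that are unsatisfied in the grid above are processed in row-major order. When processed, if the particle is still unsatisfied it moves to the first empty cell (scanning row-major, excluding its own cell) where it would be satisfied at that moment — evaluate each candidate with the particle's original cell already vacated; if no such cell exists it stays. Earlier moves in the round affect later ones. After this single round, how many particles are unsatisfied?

0

Initially unsatisfied (in order): (0,4), (2,1), (2,2), (2,4).
  (0,4) → (0,0).
  (2,1) → (0,2).
  (2,2) → (2,1).
  (2,4) → (2,2).
Resulting grid:
+ + # # _
+ + # # #
+ + + # _
All satisfied now.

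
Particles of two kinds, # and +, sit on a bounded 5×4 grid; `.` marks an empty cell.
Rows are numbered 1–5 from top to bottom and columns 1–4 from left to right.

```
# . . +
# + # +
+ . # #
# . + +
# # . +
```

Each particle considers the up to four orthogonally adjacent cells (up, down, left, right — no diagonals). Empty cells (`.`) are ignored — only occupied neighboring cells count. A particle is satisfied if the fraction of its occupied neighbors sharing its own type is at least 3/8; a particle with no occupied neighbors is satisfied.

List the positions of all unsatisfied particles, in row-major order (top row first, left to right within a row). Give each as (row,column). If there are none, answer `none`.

(1,1)# 1/1 satisfied
(1,4)+ 1/1 satisfied
(2,1)# 1/3 not
(2,2)+ 0/2 not
(2,3)# 1/3 not
(2,4)+ 1/3 not
(3,1)+ 0/2 not
(3,3)# 2/3 satisfied
(3,4)# 1/3 not
(4,1)# 1/2 satisfied
(4,3)+ 1/2 satisfied
(4,4)+ 2/3 satisfied
(5,1)# 2/2 satisfied
(5,2)# 1/1 satisfied
(5,4)+ 1/1 satisfied

(2,1), (2,2), (2,3), (2,4), (3,1), (3,4)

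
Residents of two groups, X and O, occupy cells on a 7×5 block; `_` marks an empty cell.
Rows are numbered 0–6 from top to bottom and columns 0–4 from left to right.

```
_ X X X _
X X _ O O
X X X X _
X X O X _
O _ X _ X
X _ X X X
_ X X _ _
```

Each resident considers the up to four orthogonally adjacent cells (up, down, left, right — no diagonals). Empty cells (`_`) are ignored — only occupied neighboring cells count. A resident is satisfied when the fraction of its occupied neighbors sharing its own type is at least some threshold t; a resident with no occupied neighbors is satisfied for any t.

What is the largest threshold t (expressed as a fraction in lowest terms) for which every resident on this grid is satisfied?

0/1

Row 0: (0,1)X 2/2 · (0,2)X 2/2 · (0,3)X 1/2
Row 1: (1,0)X 2/2 · (1,1)X 3/3 · (1,3)O 1/3 · (1,4)O 1/1
Row 2: (2,0)X 3/3 · (2,1)X 4/4 · (2,2)X 2/3 · (2,3)X 2/3
Row 3: (3,0)X 2/3 · (3,1)X 2/3 · (3,2)O 0/4 · (3,3)X 1/2
Row 4: (4,0)O 0/2 · (4,2)X 1/2 · (4,4)X 1/1
Row 5: (5,0)X 0/1 · (5,2)X 3/3 · (5,3)X 2/2 · (5,4)X 2/2
Row 6: (6,1)X 1/1 · (6,2)X 2/2
The smallest same-type fraction is 0/4 at (3,2), which reduces to 0/1. Any threshold above that leaves this resident unsatisfied.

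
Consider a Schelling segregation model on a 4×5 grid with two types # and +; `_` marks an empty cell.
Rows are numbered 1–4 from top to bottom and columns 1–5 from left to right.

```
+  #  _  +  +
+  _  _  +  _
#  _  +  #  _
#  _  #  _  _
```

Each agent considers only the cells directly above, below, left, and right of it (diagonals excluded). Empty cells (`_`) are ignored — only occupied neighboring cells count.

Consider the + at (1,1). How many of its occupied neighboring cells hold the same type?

Occupied neighbors of (1,1): (2,1)=+, (1,2)=#.
Same type (+): 1 of 2.

1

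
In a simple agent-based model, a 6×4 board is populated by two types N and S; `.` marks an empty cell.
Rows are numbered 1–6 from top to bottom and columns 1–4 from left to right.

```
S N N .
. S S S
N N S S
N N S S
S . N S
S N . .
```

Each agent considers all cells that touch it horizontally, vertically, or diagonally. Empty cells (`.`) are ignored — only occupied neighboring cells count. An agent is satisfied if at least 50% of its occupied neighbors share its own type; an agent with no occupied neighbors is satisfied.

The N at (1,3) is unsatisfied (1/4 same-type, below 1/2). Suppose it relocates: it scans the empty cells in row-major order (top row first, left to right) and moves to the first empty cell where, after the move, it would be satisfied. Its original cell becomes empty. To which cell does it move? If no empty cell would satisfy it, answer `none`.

Vacating (1,3). Empty cells in order:
  (1,4): 0/2 same-type → still unsatisfied.
  (2,1): 3/5 same-type → satisfied — stop here.

(2,1)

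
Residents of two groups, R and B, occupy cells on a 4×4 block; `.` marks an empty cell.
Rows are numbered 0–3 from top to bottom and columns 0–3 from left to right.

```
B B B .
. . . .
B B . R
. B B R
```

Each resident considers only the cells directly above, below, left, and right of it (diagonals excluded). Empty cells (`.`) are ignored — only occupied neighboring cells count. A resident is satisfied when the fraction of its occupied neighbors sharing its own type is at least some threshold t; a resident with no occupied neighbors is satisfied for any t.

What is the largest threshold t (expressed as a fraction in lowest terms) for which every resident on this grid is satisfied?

1/2

(0,0)B 1/1
(0,1)B 2/2
(0,2)B 1/1
(2,0)B 1/1
(2,1)B 2/2
(2,3)R 1/1
(3,1)B 2/2
(3,2)B 1/2
(3,3)R 1/2
The smallest same-type fraction is 1/2 at (3,2), which reduces to 1/2. Any threshold above that leaves this resident unsatisfied.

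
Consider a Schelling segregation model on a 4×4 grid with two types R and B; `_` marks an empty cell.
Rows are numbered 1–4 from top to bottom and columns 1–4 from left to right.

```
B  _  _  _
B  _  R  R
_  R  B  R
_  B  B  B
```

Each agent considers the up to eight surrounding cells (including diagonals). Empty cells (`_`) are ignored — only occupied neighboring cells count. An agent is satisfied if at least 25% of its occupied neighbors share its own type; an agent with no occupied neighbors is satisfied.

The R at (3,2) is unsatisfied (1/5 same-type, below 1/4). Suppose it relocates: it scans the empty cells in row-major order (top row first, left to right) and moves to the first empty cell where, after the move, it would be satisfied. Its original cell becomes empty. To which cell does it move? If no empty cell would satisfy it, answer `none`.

Vacating (3,2). Empty cells in order:
  (1,2): 1/3 same-type → satisfied — stop here.

(1,2)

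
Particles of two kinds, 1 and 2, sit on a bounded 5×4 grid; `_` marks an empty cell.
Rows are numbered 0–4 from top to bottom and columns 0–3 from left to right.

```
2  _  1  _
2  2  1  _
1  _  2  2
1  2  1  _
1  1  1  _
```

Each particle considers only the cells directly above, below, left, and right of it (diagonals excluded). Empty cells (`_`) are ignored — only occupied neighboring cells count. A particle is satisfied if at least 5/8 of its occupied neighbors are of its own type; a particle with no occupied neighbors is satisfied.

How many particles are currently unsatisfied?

(0,0)2 1/1 ✓
(0,2)1 1/1 ✓
(1,0)2 2/3 ✓
(1,1)2 1/2 ✗
(1,2)1 1/3 ✗
(2,0)1 1/2 ✗
(2,2)2 1/3 ✗
(2,3)2 1/1 ✓
(3,0)1 2/3 ✓
(3,1)2 0/3 ✗
(3,2)1 1/3 ✗
(4,0)1 2/2 ✓
(4,1)1 2/3 ✓
(4,2)1 2/2 ✓
Unsatisfied: (1,1), (1,2), (2,0), (2,2), (3,1), (3,2) — 6 in total.

6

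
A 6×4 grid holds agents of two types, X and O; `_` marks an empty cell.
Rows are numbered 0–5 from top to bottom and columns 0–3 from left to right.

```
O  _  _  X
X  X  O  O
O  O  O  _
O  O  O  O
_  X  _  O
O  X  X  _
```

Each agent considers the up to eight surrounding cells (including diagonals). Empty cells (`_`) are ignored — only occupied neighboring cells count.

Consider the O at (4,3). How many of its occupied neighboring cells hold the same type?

Occupied neighbors of (4,3): (3,2)=O, (3,3)=O, (5,2)=X.
Same type (O): 2 of 3.

2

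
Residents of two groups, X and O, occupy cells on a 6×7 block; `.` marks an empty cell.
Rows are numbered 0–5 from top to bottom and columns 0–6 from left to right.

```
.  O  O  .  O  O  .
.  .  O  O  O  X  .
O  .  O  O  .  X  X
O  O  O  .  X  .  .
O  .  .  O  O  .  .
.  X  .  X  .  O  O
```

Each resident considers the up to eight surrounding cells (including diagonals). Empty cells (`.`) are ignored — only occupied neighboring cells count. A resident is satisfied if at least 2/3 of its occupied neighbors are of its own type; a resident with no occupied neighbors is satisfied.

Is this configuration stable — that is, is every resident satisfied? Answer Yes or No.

Row 0: (0,1)O 2/2 satisfied · (0,2)O 3/3 satisfied · (0,4)O 3/4 satisfied · (0,5)O 2/3 satisfied
Row 1: (1,2)O 5/5 satisfied · (1,3)O 6/6 satisfied · (1,4)O 4/6 satisfied · (1,5)X 2/5 not
Row 2: (2,0)O 2/2 satisfied · (2,2)O 5/5 satisfied · (2,3)O 5/6 satisfied · (2,5)X 3/4 satisfied · (2,6)X 2/2 satisfied
Row 3: (3,0)O 3/3 satisfied · (3,1)O 5/5 satisfied · (3,2)O 4/4 satisfied · (3,4)X 1/4 not
Row 4: (4,0)O 2/3 satisfied · (4,3)O 2/4 not · (4,4)O 2/4 not
Row 5: (5,1)X 0/1 not · (5,3)X 0/2 not · (5,5)O 2/2 satisfied · (5,6)O 1/1 satisfied
For instance (1,5) has only 2/5 same-type neighbors, below 2/3.

No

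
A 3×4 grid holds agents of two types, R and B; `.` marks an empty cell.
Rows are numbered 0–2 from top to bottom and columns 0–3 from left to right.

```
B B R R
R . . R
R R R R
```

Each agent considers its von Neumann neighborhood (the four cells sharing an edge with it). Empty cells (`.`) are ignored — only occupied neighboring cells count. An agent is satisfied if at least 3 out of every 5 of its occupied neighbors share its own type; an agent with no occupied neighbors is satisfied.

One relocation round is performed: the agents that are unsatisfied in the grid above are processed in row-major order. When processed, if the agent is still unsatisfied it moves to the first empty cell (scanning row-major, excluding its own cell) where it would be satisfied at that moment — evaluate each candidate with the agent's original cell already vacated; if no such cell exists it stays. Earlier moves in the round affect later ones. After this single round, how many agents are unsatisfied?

2

Initially unsatisfied (in order): (0,0), (0,1), (0,2), (1,0).
  (0,0): no empty cell satisfies it; stays.
  (0,1): no empty cell satisfies it; stays.
  (0,2) → (1,1).
  (1,0): now satisfied by earlier moves; stays.
Resulting grid:
B B . R
R R . R
R R R R
Unsatisfied now: (0,0), (0,1).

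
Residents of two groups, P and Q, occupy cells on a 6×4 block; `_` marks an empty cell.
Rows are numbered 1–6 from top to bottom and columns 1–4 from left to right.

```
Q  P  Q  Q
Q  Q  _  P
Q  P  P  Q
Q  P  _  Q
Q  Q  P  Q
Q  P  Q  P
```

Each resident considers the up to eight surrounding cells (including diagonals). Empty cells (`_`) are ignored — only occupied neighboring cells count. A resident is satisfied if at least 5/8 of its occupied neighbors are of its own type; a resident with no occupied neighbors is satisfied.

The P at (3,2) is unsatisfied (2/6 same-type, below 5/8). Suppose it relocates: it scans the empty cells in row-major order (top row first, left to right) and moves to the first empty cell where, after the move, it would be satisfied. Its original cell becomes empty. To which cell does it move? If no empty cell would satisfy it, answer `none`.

Vacating (3,2). Empty cells in order:
  (2,3): 3/7 same-type → still unsatisfied.
  (4,3): 3/7 same-type → still unsatisfied.

none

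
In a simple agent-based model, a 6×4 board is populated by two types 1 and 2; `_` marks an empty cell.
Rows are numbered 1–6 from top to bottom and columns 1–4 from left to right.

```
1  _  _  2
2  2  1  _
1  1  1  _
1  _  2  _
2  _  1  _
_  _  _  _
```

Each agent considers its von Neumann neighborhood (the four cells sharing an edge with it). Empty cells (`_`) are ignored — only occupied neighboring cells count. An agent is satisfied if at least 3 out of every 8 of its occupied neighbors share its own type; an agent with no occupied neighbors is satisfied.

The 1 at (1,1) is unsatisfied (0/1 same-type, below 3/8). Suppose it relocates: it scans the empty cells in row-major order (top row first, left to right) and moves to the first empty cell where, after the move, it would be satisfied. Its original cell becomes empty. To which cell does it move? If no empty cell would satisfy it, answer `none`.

(1,3)

Vacating (1,1). Empty cells in order:
  (1,2): 0/1 same-type → still unsatisfied.
  (1,3): 1/2 same-type → satisfied — stop here.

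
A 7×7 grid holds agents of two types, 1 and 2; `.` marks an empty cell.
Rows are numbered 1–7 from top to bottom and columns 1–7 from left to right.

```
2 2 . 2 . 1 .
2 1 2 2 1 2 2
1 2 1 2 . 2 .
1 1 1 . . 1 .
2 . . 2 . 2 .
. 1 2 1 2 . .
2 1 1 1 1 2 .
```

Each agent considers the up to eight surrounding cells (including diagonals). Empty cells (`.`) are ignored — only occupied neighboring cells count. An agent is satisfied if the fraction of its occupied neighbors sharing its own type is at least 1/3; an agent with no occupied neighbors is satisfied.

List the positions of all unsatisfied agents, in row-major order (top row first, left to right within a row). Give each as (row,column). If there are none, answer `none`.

Row 1: (1,1)2 2/3 ok · (1,2)2 3/4 ok · (1,4)2 2/3 ok · (1,6)1 1/3 ok
Row 2: (2,1)2 3/5 ok · (2,2)1 2/7 unhappy · (2,3)2 5/7 ok · (2,4)2 3/5 ok · (2,5)1 1/6 unhappy · (2,6)2 2/4 ok · (2,7)2 2/3 ok
Row 3: (3,1)1 3/5 ok · (3,2)2 2/8 unhappy · (3,3)1 3/7 ok · (3,4)2 2/5 ok · (3,6)2 2/4 ok
Row 4: (4,1)1 2/4 ok · (4,2)1 4/6 ok · (4,3)1 2/5 ok · (4,6)1 0/2 unhappy
Row 5: (5,1)2 0/3 unhappy · (5,4)2 2/4 ok · (5,6)2 1/2 ok
Row 6: (6,2)1 2/5 ok · (6,3)2 1/6 unhappy · (6,4)1 3/6 ok · (6,5)2 3/6 ok
Row 7: (7,1)2 0/2 unhappy · (7,2)1 2/4 ok · (7,3)1 4/5 ok · (7,4)1 3/5 ok · (7,5)1 2/4 ok · (7,6)2 1/2 ok

(2,2), (2,5), (3,2), (4,6), (5,1), (6,3), (7,1)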